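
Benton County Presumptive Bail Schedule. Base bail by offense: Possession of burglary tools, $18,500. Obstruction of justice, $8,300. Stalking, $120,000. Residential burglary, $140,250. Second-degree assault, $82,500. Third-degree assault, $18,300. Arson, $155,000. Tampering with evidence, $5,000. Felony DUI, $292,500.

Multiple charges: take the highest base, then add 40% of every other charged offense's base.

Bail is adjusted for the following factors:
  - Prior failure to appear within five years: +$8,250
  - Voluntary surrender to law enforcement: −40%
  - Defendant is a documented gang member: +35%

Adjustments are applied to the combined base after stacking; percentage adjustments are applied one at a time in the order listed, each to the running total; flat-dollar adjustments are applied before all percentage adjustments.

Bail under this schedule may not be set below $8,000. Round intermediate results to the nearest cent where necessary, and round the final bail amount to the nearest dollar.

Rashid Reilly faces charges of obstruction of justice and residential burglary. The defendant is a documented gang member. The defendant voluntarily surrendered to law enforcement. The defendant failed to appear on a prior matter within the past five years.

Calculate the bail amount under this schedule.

$122,974

Base amounts from the schedule: obstruction of justice $8,300; residential burglary $140,250.
Stacking rule: highest base plus 40% of each additional charge. Highest is residential burglary at $140,250. Additional: $8,300 × 40% = $3,320. Combined base = $140,250 + $3,320 = $143,570.
Prior failure to appear within five years (+$8,250 flat): $143,570 + $8,250 = $151,820.
Voluntary surrender to law enforcement (−40%): $151,820 × 0.6 = $91,092.
Defendant is a documented gang member (+35%): $91,092 × 1.35 = $122,974.20.
$122,974.20 is at or above the $8,000 minimum.
Rounded to the nearest dollar: $122,974.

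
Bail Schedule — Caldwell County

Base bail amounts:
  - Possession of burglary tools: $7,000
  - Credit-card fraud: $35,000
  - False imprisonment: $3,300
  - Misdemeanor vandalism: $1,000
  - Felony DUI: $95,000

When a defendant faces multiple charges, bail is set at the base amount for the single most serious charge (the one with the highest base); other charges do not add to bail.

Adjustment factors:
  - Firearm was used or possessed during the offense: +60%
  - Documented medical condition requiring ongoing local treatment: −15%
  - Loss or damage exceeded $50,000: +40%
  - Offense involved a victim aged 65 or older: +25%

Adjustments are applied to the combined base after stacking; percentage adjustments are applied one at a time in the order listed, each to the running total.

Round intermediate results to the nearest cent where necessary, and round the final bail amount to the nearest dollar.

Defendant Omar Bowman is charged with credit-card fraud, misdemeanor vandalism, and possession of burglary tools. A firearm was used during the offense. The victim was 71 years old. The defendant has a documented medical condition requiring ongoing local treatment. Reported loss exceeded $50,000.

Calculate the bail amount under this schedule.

$83,300

Base amounts from the schedule: credit-card fraud $35,000; misdemeanor vandalism $1,000; possession of burglary tools $7,000.
Stacking rule: use the highest base only. Highest is credit-card fraud at $35,000. Combined base = $35,000.
Firearm was used or possessed during the offense (+60%): $35,000 × 1.6 = $56,000.
Documented medical condition requiring ongoing local treatment (−15%): $56,000 × 0.85 = $47,600.
Loss or damage exceeded $50,000 (+40%): $47,600 × 1.4 = $66,640.
Offense involved a victim aged 65 or older (+25%): $66,640 × 1.25 = $83,300.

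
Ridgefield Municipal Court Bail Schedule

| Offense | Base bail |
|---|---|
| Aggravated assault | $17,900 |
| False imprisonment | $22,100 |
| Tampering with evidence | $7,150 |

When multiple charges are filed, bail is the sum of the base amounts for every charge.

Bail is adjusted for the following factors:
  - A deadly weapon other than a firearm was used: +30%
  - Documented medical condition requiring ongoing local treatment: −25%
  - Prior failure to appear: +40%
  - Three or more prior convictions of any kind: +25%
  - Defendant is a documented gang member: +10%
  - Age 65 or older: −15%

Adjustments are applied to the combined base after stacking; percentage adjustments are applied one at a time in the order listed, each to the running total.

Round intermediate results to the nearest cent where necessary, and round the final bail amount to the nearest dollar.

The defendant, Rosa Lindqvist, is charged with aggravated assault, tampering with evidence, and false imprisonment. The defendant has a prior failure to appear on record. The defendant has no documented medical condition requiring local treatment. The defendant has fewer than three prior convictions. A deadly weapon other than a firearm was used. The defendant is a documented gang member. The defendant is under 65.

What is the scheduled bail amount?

Base amounts from the schedule: aggravated assault $17,900; tampering with evidence $7,150; false imprisonment $22,100.
Stacking rule: sum of all bases. $17,900 + $7,150 + $22,100 = $47,150.
A deadly weapon other than a firearm was used (+30%): $47,150 × 1.3 = $61,295.
Prior failure to appear (+40%): $61,295 × 1.4 = $85,813.
Defendant is a documented gang member (+10%): $85,813 × 1.1 = $94,394.30.
Rounded to the nearest dollar: $94,394.

$94,394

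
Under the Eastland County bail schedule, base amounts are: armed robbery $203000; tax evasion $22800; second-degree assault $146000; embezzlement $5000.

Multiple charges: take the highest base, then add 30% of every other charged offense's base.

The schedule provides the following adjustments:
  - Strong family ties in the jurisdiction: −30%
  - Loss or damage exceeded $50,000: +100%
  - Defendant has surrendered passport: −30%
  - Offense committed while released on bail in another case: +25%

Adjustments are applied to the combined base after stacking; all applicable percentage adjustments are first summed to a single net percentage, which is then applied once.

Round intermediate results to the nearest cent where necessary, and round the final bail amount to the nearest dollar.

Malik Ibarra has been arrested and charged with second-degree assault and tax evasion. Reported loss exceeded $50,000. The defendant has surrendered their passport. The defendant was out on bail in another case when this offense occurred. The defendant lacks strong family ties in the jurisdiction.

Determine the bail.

Base amounts from the schedule: second-degree assault $146000; tax evasion $22800.
Stacking rule: highest base plus 30% of each additional charge. Highest is second-degree assault at $146000. Additional: $22800 × 30% = $6840. Combined base = $146000 + $6840 = $152840.
Net percentage adjustment: +100% −30% +25% = +95%. $152840 × 1.95 = $298038.

$298038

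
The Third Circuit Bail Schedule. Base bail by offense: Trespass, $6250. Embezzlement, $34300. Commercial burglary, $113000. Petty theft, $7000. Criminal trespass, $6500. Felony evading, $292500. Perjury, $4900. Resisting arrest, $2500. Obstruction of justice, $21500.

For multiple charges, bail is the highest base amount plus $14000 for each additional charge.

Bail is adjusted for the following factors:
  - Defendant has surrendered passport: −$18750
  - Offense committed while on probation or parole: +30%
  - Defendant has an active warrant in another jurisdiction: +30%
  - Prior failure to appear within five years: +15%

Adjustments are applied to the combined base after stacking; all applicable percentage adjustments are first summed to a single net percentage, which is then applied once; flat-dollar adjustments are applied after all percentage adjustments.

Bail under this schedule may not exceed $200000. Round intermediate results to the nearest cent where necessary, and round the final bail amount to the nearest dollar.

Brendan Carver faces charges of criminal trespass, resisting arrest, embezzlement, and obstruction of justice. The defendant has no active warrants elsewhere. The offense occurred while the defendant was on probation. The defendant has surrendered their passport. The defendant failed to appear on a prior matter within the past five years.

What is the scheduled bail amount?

Base amounts from the schedule: criminal trespass $6500; resisting arrest $2500; embezzlement $34300; obstruction of justice $21500.
Stacking rule: highest base plus $14000 per additional charge. Highest is embezzlement at $34300; 3 additional charges → +$42000. Combined base = $76300.
Net percentage adjustment: +30% +15% = +45%. $76300 × 1.45 = $110635.
Defendant has surrendered passport (−$18750 flat): $110635 − $18750 = $91885.
$91885 is within the $200000 maximum.

$91885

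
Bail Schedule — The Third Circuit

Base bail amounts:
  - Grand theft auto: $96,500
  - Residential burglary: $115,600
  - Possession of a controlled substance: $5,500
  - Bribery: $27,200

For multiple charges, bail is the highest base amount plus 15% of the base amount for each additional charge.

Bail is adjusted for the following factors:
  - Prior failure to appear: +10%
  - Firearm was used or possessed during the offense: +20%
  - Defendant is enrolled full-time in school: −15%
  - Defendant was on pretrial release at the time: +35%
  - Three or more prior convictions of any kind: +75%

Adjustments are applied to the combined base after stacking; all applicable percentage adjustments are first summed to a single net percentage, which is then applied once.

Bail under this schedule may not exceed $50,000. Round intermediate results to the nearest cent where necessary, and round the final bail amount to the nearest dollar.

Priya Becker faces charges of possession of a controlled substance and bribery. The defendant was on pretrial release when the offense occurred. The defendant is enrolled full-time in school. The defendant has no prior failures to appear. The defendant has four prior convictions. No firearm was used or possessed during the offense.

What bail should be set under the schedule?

$50,000

Base amounts from the schedule: possession of a controlled substance $5,500; bribery $27,200.
Stacking rule: highest base plus 15% of each additional charge. Highest is bribery at $27,200. Additional: $5,500 × 15% = $825. Combined base = $27,200 + $825 = $28,025.
Net percentage adjustment: −15% +35% +75% = +95%. $28,025 × 1.95 = $54,648.75.
Result $54,648.75 exceeds the maximum of $50,000; bail is capped at $50,000.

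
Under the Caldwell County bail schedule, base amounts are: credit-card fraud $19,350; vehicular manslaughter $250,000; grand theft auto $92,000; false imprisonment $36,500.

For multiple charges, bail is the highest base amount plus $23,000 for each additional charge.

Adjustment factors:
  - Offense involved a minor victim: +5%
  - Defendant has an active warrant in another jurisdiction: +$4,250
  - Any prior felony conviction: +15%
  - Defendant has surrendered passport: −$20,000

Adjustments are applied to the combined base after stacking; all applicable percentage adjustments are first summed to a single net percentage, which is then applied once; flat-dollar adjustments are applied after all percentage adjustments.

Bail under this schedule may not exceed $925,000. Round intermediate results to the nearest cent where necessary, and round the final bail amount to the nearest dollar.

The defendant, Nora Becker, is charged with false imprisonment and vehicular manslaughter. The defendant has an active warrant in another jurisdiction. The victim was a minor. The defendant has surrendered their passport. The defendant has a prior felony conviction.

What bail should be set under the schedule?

$311,850

Base amounts from the schedule: false imprisonment $36,500; vehicular manslaughter $250,000.
Stacking rule: highest base plus $23,000 per additional charge. Highest is vehicular manslaughter at $250,000; 1 additional charge → +$23,000. Combined base = $273,000.
Net percentage adjustment: +5% +15% = +20%. $273,000 × 1.2 = $327,600.
Defendant has an active warrant in another jurisdiction (+$4,250 flat): $327,600 + $4,250 = $331,850.
Defendant has surrendered passport (−$20,000 flat): $331,850 − $20,000 = $311,850.
$311,850 is within the $925,000 maximum.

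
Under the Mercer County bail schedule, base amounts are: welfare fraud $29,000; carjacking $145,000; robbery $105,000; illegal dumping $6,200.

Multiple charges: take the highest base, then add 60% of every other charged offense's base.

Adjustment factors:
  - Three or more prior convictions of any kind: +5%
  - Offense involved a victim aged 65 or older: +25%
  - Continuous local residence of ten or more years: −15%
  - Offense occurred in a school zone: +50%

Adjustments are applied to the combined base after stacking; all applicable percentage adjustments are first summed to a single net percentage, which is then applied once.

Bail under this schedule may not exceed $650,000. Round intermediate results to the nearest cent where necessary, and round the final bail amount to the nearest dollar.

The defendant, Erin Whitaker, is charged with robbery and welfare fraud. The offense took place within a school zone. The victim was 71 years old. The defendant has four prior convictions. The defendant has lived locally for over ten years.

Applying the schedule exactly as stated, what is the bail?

Base amounts from the schedule: robbery $105,000; welfare fraud $29,000.
Stacking rule: highest base plus 60% of each additional charge. Highest is robbery at $105,000. Additional: $29,000 × 60% = $17,400. Combined base = $105,000 + $17,400 = $122,400.
Net percentage adjustment: +5% +25% −15% +50% = +65%. $122,400 × 1.65 = $201,960.
$201,960 is within the $650,000 maximum.

$201,960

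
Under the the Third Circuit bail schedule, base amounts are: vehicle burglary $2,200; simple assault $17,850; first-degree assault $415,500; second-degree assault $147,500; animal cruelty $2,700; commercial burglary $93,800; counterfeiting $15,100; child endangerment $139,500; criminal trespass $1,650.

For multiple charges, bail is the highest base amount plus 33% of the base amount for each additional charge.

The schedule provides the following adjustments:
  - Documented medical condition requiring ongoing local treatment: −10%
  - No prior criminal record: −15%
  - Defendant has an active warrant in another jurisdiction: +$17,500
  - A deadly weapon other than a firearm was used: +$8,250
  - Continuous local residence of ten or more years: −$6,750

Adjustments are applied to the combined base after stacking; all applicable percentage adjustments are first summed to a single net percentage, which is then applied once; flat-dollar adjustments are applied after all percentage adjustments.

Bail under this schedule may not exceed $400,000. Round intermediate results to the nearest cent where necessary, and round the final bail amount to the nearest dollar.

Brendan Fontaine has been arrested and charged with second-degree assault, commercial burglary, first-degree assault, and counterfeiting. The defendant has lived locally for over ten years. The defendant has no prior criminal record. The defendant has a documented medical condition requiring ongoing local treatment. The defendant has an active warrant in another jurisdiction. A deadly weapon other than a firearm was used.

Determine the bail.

Base amounts from the schedule: second-degree assault $147,500; commercial burglary $93,800; first-degree assault $415,500; counterfeiting $15,100.
Stacking rule: highest base plus 33% of each additional charge. Highest is first-degree assault at $415,500. Additional: $147,500 × 33% = $48,675; $93,800 × 33% = $30,954; $15,100 × 33% = $4,983. Combined base = $415,500 + $84,612 = $500,112.
Net percentage adjustment: −10% −15% = −25%. $500,112 × 0.75 = $375,084.
Defendant has an active warrant in another jurisdiction (+$17,500 flat): $375,084 + $17,500 = $392,584.
A deadly weapon other than a firearm was used (+$8,250 flat): $392,584 + $8,250 = $400,834.
Continuous local residence of ten or more years (−$6,750 flat): $400,834 − $6,750 = $394,084.
$394,084 is within the $400,000 maximum.

$394,084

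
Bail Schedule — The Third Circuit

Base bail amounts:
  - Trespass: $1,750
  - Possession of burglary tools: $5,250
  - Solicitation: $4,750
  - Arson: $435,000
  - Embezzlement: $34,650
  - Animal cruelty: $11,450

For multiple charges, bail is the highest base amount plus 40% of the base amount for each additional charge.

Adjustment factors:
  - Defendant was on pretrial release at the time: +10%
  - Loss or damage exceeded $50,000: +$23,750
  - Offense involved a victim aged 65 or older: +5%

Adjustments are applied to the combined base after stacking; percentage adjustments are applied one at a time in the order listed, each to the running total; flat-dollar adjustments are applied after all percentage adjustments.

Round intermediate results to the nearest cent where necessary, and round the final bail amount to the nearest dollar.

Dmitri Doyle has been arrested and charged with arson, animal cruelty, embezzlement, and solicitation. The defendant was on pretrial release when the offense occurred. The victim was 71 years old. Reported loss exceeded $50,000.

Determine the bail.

$549,668

Base amounts from the schedule: arson $435,000; animal cruelty $11,450; embezzlement $34,650; solicitation $4,750.
Stacking rule: highest base plus 40% of each additional charge. Highest is arson at $435,000. Additional: $11,450 × 40% = $4,580; $34,650 × 40% = $13,860; $4,750 × 40% = $1,900. Combined base = $435,000 + $20,340 = $455,340.
Defendant was on pretrial release at the time (+10%): $455,340 × 1.1 = $500,874.
Offense involved a victim aged 65 or older (+5%): $500,874 × 1.05 = $525,917.70.
Loss or damage exceeded $50,000 (+$23,750 flat): $525,917.70 + $23,750 = $549,667.70.
Rounded to the nearest dollar: $549,668.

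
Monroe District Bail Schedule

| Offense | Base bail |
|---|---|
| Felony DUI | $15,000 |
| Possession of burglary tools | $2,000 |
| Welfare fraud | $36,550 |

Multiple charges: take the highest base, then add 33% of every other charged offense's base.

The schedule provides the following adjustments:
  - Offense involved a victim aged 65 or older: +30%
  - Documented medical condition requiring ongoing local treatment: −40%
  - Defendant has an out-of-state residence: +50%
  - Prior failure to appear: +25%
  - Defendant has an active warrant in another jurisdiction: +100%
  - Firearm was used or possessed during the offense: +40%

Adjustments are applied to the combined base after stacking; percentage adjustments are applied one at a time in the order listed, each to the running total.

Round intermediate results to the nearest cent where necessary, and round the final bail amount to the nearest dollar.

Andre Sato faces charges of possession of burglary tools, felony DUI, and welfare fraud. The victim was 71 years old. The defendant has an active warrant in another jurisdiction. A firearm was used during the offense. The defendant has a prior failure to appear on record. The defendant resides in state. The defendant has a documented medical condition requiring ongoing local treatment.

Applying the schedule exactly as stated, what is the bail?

Base amounts from the schedule: possession of burglary tools $2,000; felony DUI $15,000; welfare fraud $36,550.
Stacking rule: highest base plus 33% of each additional charge. Highest is welfare fraud at $36,550. Additional: $2,000 × 33% = $660; $15,000 × 33% = $4,950. Combined base = $36,550 + $5,610 = $42,160.
Offense involved a victim aged 65 or older (+30%): $42,160 × 1.3 = $54,808.
Documented medical condition requiring ongoing local treatment (−40%): $54,808 × 0.6 = $32,884.80.
Prior failure to appear (+25%): $32,884.80 × 1.25 = $41,106.
Defendant has an active warrant in another jurisdiction (+100%): $41,106 × 2 = $82,212.
Firearm was used or possessed during the offense (+40%): $82,212 × 1.4 = $115,096.80.
Rounded to the nearest dollar: $115,097.

$115,097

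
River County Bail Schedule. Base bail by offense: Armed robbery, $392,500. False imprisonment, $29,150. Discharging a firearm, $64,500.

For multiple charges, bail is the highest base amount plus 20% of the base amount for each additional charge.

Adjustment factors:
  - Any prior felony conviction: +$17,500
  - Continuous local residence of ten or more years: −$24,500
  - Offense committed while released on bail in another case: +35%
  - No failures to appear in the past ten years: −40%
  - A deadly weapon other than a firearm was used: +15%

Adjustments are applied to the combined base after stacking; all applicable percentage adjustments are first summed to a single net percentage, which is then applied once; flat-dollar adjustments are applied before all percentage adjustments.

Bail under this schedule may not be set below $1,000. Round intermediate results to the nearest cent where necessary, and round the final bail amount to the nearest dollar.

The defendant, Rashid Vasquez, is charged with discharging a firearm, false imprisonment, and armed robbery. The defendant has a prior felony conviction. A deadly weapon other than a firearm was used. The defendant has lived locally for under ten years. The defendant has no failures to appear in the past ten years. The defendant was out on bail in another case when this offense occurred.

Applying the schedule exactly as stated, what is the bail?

Base amounts from the schedule: discharging a firearm $64,500; false imprisonment $29,150; armed robbery $392,500.
Stacking rule: highest base plus 20% of each additional charge. Highest is armed robbery at $392,500. Additional: $64,500 × 20% = $12,900; $29,150 × 20% = $5,830. Combined base = $392,500 + $18,730 = $411,230.
Any prior felony conviction (+$17,500 flat): $411,230 + $17,500 = $428,730.
Net percentage adjustment: +35% −40% +15% = +10%. $428,730 × 1.1 = $471,603.
$471,603 is at or above the $1,000 minimum.

$471,603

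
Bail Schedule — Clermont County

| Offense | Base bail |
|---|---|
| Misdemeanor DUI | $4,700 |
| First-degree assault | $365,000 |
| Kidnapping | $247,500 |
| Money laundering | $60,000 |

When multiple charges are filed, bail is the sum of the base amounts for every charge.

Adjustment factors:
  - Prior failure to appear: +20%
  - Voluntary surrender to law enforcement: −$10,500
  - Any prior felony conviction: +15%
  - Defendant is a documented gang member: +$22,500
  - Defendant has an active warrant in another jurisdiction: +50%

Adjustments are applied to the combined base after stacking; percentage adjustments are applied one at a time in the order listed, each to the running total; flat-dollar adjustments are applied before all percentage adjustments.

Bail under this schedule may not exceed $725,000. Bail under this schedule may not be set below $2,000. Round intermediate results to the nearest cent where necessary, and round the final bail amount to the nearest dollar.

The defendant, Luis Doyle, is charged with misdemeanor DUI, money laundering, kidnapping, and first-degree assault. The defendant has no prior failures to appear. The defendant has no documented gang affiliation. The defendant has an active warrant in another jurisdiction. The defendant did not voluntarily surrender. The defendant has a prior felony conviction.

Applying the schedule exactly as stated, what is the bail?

Base amounts from the schedule: misdemeanor DUI $4,700; money laundering $60,000; kidnapping $247,500; first-degree assault $365,000.
Stacking rule: sum of all bases. $4,700 + $60,000 + $247,500 + $365,000 = $677,200.
Any prior felony conviction (+15%): $677,200 × 1.15 = $778,780.
Defendant has an active warrant in another jurisdiction (+50%): $778,780 × 1.5 = $1,168,170.
Result $1,168,170 exceeds the maximum of $725,000; bail is capped at $725,000.
$725,000 is at or above the $2,000 minimum.

$725,000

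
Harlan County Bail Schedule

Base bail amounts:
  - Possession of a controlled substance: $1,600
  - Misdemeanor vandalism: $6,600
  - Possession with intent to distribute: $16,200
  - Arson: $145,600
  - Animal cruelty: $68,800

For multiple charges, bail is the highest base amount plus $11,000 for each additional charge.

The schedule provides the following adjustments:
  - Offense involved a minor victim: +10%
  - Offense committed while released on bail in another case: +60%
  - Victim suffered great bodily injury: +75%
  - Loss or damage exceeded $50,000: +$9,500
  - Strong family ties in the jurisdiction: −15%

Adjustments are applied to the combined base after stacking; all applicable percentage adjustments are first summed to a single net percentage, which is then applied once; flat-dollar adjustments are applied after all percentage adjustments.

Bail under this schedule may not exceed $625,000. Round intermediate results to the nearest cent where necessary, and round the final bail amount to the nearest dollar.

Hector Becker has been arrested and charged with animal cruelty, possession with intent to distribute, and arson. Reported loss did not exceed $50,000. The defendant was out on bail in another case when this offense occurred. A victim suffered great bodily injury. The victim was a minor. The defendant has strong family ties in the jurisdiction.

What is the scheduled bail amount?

$385,480

Base amounts from the schedule: animal cruelty $68,800; possession with intent to distribute $16,200; arson $145,600.
Stacking rule: highest base plus $11,000 per additional charge. Highest is arson at $145,600; 2 additional charges → +$22,000. Combined base = $167,600.
Net percentage adjustment: +10% +60% +75% −15% = +130%. $167,600 × 2.3 = $385,480.
$385,480 is within the $625,000 maximum.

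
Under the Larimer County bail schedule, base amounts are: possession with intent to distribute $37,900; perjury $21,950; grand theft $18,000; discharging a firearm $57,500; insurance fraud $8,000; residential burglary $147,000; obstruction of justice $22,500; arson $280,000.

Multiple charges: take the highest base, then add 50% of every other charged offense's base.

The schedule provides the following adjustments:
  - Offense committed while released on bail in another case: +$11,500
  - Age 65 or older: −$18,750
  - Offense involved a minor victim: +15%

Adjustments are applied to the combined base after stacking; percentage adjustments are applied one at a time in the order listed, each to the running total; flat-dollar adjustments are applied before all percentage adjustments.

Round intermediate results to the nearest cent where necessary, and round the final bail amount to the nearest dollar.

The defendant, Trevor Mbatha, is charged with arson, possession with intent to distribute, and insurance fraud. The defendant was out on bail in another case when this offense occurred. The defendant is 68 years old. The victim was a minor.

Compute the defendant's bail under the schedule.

$340,055

Base amounts from the schedule: arson $280,000; possession with intent to distribute $37,900; insurance fraud $8,000.
Stacking rule: highest base plus 50% of each additional charge. Highest is arson at $280,000. Additional: $37,900 × 50% = $18,950; $8,000 × 50% = $4,000. Combined base = $280,000 + $22,950 = $302,950.
Offense committed while released on bail in another case (+$11,500 flat): $302,950 + $11,500 = $314,450.
Age 65 or older (−$18,750 flat): $314,450 − $18,750 = $295,700.
Offense involved a minor victim (+15%): $295,700 × 1.15 = $340,055.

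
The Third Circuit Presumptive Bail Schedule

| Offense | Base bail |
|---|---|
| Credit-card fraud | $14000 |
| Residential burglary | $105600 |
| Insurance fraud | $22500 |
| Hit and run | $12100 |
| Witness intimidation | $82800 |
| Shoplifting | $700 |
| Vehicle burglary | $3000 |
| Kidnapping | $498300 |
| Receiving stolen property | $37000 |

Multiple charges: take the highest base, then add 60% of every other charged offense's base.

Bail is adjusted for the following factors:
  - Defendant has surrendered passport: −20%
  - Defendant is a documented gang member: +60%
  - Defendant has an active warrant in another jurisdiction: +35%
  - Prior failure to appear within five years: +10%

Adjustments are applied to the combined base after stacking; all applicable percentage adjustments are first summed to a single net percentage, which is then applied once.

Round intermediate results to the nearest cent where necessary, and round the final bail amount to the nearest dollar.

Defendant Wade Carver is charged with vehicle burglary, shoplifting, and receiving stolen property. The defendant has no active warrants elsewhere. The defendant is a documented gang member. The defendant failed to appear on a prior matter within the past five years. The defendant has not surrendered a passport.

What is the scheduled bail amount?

Base amounts from the schedule: vehicle burglary $3000; shoplifting $700; receiving stolen property $37000.
Stacking rule: highest base plus 60% of each additional charge. Highest is receiving stolen property at $37000. Additional: $3000 × 60% = $1800; $700 × 60% = $420. Combined base = $37000 + $2220 = $39220.
Net percentage adjustment: +60% +10% = +70%. $39220 × 1.7 = $66674.

$66674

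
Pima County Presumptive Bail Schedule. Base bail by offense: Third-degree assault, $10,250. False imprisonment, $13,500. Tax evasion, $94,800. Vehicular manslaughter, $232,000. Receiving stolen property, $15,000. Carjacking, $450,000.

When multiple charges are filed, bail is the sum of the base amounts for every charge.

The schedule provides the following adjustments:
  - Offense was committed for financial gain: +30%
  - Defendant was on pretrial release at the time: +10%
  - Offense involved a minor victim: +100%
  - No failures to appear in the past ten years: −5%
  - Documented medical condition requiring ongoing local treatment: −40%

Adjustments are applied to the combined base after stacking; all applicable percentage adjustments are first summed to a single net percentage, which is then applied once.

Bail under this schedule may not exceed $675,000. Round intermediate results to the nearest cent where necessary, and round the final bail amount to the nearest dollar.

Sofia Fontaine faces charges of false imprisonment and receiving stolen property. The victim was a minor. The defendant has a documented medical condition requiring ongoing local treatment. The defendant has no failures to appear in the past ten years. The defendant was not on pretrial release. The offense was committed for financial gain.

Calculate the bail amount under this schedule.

$52,725

Base amounts from the schedule: false imprisonment $13,500; receiving stolen property $15,000.
Stacking rule: sum of all bases. $13,500 + $15,000 = $28,500.
Net percentage adjustment: +30% +100% −5% −40% = +85%. $28,500 × 1.85 = $52,725.
$52,725 is within the $675,000 maximum.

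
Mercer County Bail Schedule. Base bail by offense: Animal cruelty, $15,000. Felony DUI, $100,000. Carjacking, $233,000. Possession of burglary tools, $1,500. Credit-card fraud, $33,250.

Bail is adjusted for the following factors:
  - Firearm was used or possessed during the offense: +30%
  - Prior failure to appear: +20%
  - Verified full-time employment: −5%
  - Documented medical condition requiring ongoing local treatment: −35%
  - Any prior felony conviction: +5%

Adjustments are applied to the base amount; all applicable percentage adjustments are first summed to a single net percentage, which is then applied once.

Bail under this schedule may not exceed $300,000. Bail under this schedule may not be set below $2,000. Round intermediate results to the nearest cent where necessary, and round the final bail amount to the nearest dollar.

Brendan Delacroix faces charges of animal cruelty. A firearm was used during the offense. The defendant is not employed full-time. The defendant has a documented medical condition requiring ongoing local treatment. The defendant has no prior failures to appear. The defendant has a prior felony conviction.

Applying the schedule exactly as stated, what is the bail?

$15,000

Base amounts from the schedule: animal cruelty $15,000.
Single charge. Combined base = $15,000.
Net percentage adjustment: +30% −35% +5% = +0%. $15,000 × 1 = $15,000.
$15,000 is within the $300,000 maximum.
$15,000 is at or above the $2,000 minimum.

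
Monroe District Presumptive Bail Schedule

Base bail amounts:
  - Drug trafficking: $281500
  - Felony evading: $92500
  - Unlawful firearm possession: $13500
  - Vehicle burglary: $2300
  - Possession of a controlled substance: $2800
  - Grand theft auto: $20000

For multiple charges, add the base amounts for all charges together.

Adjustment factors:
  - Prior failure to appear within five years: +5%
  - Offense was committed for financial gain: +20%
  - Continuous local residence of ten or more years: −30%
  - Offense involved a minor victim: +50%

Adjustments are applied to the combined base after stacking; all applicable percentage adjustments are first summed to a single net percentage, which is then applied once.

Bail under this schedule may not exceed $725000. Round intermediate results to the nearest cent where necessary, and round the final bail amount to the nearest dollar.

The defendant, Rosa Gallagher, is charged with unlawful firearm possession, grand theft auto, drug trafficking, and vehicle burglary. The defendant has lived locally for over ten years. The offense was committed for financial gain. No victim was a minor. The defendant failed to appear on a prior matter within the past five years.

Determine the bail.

$301435

Base amounts from the schedule: unlawful firearm possession $13500; grand theft auto $20000; drug trafficking $281500; vehicle burglary $2300.
Stacking rule: sum of all bases. $13500 + $20000 + $281500 + $2300 = $317300.
Net percentage adjustment: +5% +20% −30% = −5%. $317300 × 0.95 = $301435.
$301435 is within the $725000 maximum.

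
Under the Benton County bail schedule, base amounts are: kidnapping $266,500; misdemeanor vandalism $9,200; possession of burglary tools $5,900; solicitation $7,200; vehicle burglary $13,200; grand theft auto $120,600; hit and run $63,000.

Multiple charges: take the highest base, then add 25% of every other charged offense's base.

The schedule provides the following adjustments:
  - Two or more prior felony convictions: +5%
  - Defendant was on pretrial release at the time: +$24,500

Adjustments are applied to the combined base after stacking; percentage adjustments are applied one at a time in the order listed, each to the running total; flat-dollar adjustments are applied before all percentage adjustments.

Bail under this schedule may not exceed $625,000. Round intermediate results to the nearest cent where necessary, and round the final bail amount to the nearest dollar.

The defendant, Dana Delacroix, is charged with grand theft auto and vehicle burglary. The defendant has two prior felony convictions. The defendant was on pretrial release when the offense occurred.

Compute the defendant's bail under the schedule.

Base amounts from the schedule: grand theft auto $120,600; vehicle burglary $13,200.
Stacking rule: highest base plus 25% of each additional charge. Highest is grand theft auto at $120,600. Additional: $13,200 × 25% = $3,300. Combined base = $120,600 + $3,300 = $123,900.
Defendant was on pretrial release at the time (+$24,500 flat): $123,900 + $24,500 = $148,400.
Two or more prior felony convictions (+5%): $148,400 × 1.05 = $155,820.
$155,820 is within the $625,000 maximum.

$155,820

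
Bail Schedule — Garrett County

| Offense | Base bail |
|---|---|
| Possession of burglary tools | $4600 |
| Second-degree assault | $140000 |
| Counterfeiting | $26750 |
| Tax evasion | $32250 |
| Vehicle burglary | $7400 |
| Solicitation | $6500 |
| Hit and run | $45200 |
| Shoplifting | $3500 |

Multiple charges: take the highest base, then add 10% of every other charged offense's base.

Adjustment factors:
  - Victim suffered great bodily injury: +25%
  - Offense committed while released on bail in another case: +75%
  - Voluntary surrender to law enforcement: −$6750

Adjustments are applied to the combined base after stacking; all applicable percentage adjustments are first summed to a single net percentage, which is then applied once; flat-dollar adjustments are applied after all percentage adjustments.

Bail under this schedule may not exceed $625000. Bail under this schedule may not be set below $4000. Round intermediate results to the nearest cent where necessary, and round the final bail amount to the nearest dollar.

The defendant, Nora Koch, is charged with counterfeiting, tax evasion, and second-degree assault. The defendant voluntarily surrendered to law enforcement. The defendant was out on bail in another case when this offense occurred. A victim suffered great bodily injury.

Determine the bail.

Base amounts from the schedule: counterfeiting $26750; tax evasion $32250; second-degree assault $140000.
Stacking rule: highest base plus 10% of each additional charge. Highest is second-degree assault at $140000. Additional: $26750 × 10% = $2675; $32250 × 10% = $3225. Combined base = $140000 + $5900 = $145900.
Net percentage adjustment: +25% +75% = +100%. $145900 × 2 = $291800.
Voluntary surrender to law enforcement (−$6750 flat): $291800 − $6750 = $285050.
$285050 is within the $625000 maximum.
$285050 is at or above the $4000 minimum.

$285050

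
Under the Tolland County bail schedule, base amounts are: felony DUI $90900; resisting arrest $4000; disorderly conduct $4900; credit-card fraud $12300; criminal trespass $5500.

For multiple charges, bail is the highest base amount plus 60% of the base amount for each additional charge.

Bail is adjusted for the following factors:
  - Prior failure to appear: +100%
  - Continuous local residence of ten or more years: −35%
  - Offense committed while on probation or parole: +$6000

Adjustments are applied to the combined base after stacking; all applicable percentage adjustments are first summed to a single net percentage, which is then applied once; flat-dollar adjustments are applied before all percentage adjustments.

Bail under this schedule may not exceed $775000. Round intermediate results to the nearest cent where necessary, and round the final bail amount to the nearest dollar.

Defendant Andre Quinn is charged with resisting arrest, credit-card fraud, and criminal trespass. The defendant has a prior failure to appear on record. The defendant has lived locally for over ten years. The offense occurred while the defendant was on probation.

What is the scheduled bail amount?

Base amounts from the schedule: resisting arrest $4000; credit-card fraud $12300; criminal trespass $5500.
Stacking rule: highest base plus 60% of each additional charge. Highest is credit-card fraud at $12300. Additional: $4000 × 60% = $2400; $5500 × 60% = $3300. Combined base = $12300 + $5700 = $18000.
Offense committed while on probation or parole (+$6000 flat): $18000 + $6000 = $24000.
Net percentage adjustment: +100% −35% = +65%. $24000 × 1.65 = $39600.
$39600 is within the $775000 maximum.

$39600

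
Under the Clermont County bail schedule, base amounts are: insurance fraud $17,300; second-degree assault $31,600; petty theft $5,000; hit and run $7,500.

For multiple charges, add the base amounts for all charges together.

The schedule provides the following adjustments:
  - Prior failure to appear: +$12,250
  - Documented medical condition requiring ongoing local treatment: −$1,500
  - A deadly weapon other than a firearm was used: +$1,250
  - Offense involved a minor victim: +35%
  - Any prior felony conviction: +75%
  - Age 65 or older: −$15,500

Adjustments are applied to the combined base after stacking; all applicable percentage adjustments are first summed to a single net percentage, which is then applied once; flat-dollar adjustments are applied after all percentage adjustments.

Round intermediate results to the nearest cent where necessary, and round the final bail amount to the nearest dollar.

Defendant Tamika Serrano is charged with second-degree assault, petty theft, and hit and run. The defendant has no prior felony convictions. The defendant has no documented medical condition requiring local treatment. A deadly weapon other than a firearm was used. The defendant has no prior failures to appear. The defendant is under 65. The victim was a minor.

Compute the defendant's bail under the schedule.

$60,785

Base amounts from the schedule: second-degree assault $31,600; petty theft $5,000; hit and run $7,500.
Stacking rule: sum of all bases. $31,600 + $5,000 + $7,500 = $44,100.
Offense involved a minor victim (+35%): $44,100 × 1.35 = $59,535.
A deadly weapon other than a firearm was used (+$1,250 flat): $59,535 + $1,250 = $60,785.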